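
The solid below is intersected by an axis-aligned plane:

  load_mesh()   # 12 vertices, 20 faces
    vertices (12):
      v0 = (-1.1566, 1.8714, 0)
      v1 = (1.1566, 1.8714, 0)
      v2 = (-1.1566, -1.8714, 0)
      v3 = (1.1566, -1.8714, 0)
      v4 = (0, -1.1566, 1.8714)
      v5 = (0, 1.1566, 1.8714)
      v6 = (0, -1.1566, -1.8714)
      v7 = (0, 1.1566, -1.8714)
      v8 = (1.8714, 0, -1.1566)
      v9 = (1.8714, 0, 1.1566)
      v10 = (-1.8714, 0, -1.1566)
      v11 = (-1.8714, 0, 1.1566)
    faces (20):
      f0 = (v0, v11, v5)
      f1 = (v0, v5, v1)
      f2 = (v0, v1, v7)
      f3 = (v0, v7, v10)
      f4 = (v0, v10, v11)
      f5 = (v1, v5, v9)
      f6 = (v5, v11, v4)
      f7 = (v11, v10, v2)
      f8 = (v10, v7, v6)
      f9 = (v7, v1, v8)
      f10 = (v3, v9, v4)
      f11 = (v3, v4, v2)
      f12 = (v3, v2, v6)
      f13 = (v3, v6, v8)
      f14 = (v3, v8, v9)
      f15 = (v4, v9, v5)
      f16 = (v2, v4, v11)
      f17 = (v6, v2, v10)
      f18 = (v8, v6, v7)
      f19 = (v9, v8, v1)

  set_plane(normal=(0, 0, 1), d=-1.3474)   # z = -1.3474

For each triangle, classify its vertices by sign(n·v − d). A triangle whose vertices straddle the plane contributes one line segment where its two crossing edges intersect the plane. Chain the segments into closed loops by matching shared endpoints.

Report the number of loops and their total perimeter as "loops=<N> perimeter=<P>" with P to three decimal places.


Straddling triangles (8 of 20):
  (v0,v1,v7) [++-] → (0.323853, 1.35675, -1.3474)–(-0.323853, 1.35675, -1.3474)  len=0.6477
  (v0,v7,v10) [+-+] → (-0.323853, 1.35675, -1.3474)–(-1.37187, 0.308729, -1.3474)  len=1.4821
  (v10,v7,v6) [+--] → (-1.37187, 0.308729, -1.3474)–(-1.37187, -0.308729, -1.3474)  len=0.6175
  (v7,v1,v8) [-++] → (0.323853, 1.35675, -1.3474)–(1.37187, 0.308729, -1.3474)  len=1.4821
  (v3,v2,v6) [++-] → (-0.323853, -1.35675, -1.3474)–(0.323853, -1.35675, -1.3474)  len=0.6477
  (v3,v6,v8) [+-+] → (0.323853, -1.35675, -1.3474)–(1.37187, -0.308729, -1.3474)  len=1.4821
  (v6,v2,v10) [-++] → (-0.323853, -1.35675, -1.3474)–(-1.37187, -0.308729, -1.3474)  len=1.4821
  (v8,v6,v7) [+--] → (1.37187, -0.308729, -1.3474)–(1.37187, 0.308729, -1.3474)  len=0.6175

Chained into 1 loop(s):
  loop 1: 8 segments, perimeter = 8.4588
Total perimeter = 8.459

loops=1 perimeter=8.459


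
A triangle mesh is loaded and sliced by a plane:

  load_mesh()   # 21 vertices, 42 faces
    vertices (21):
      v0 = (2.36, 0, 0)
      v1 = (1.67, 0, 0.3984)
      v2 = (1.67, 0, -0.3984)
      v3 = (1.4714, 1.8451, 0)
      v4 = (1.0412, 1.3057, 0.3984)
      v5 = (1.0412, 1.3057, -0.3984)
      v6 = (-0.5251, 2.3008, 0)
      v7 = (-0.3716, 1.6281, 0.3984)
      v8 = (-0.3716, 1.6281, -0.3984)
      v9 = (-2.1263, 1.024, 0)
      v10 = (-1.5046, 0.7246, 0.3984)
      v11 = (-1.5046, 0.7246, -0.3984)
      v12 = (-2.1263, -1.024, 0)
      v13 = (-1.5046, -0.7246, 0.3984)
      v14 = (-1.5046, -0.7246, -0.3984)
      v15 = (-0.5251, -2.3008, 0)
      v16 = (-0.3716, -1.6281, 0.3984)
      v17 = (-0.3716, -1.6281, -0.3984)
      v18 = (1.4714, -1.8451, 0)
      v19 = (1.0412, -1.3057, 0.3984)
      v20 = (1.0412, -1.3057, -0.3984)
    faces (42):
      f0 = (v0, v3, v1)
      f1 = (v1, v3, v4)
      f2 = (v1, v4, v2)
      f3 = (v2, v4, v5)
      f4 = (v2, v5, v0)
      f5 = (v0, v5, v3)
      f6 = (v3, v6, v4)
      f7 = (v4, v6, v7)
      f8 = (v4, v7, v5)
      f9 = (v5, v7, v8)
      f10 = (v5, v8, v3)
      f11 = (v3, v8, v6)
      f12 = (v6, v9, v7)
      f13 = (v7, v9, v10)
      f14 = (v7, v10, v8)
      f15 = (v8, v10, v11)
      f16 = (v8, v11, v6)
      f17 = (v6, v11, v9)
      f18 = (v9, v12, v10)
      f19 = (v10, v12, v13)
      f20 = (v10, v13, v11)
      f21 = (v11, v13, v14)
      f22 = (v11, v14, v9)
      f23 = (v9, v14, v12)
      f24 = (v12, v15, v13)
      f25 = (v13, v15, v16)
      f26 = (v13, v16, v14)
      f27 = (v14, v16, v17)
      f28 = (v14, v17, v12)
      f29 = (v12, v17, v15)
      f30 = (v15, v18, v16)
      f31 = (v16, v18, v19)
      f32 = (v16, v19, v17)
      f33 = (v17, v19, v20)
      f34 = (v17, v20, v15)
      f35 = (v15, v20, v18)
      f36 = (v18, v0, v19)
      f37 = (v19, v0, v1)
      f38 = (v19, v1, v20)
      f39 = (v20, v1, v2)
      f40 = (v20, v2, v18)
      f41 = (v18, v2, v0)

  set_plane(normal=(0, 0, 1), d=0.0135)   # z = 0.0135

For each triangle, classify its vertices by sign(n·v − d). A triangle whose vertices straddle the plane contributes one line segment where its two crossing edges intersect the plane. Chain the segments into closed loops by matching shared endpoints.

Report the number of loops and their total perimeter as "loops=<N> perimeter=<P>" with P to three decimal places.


loops=2 perimeter=24.338

Straddling triangles (28 of 42):
  (v0,v3,v1) [--+] → (1.47813, 1.78258, 0.0135)–(2.33662, 0, 0.0135)  len=1.9785
  (v1,v3,v4) [+-+] → (1.47813, 1.78258, 0.0135)–(1.45682, 1.82682, 0.0135)  len=0.0491
  (v1,v4,v2) [++-] → (1.34495, 0.674972, 0.0135)–(1.67, 0, 0.0135)  len=0.7492
  (v2,v4,v5) [-+-] → (1.34495, 0.674972, 0.0135)–(1.0412, 1.3057, 0.0135)  len=0.7001
  (v3,v6,v4) [--+] → (-0.472025, 2.26708, 0.0135)–(1.45682, 1.82682, 0.0135)  len=1.9785
  (v4,v6,v7) [+-+] → (-0.472025, 2.26708, 0.0135)–(-0.519899, 2.27801, 0.0135)  len=0.0491
  (v4,v7,v5) [++-] → (0.310863, 1.47236, 0.0135)–(1.0412, 1.3057, 0.0135)  len=0.7491
  (v5,v7,v8) [-+-] → (0.310863, 1.47236, 0.0135)–(-0.3716, 1.6281, 0.0135)  len=0.7000
  (v6,v9,v7) [--+] → (-2.06684, 1.04447, 0.0135)–(-0.519899, 2.27801, 0.0135)  len=1.9785
  (v7,v9,v10) [+-+] → (-2.06684, 1.04447, 0.0135)–(-2.10523, 1.01385, 0.0135)  len=0.0491
  (v7,v10,v8) [++-] → (-0.957296, 1.16104, 0.0135)–(-0.3716, 1.6281, 0.0135)  len=0.7491
  (v8,v10,v11) [-+-] → (-0.957296, 1.16104, 0.0135)–(-1.5046, 0.7246, 0.0135)  len=0.7000
  (v9,v12,v10) [--+] → (-2.10523, -0.964748, 0.0135)–(-2.10523, 1.01385, 0.0135)  len=1.9786
  (v10,v12,v13) [+-+] → (-2.10523, -0.964748, 0.0135)–(-2.10523, -1.01385, 0.0135)  len=0.0491
  (v10,v13,v11) [++-] → (-1.5046, -0.0245535, 0.0135)–(-1.5046, 0.7246, 0.0135)  len=0.7492
  (v11,v13,v14) [-+-] → (-1.5046, -0.0245535, 0.0135)–(-1.5046, -0.7246, 0.0135)  len=0.7000
  (v12,v15,v13) [--+] → (-0.558291, -2.24739, 0.0135)–(-2.10523, -1.01385, 0.0135)  len=1.9785
  (v13,v15,v16) [+-+] → (-0.558291, -2.24739, 0.0135)–(-0.519899, -2.27801, 0.0135)  len=0.0491
  (v13,v16,v14) [++-] → (-0.918904, -1.19166, 0.0135)–(-1.5046, -0.7246, 0.0135)  len=0.7491
  (v14,v16,v17) [-+-] → (-0.918904, -1.19166, 0.0135)–(-0.3716, -1.6281, 0.0135)  len=0.7000
  (v15,v18,v16) [--+] → (1.40895, -1.83775, 0.0135)–(-0.519899, -2.27801, 0.0135)  len=1.9785
  (v16,v18,v19) [+-+] → (1.40895, -1.83775, 0.0135)–(1.45682, -1.82682, 0.0135)  len=0.0491
  (v16,v19,v17) [++-] → (0.358737, -1.46144, 0.0135)–(-0.3716, -1.6281, 0.0135)  len=0.7491
  (v17,v19,v20) [-+-] → (0.358737, -1.46144, 0.0135)–(1.0412, -1.3057, 0.0135)  len=0.7000
  (v18,v0,v19) [--+] → (2.31531, -0.0442444, 0.0135)–(1.45682, -1.82682, 0.0135)  len=1.9785
  (v19,v0,v1) [+-+] → (2.31531, -0.0442444, 0.0135)–(2.33662, 0, 0.0135)  len=0.0491
  (v19,v1,v20) [++-] → (1.36625, -0.630728, 0.0135)–(1.0412, -1.3057, 0.0135)  len=0.7492
  (v20,v1,v2) [-+-] → (1.36625, -0.630728, 0.0135)–(1.67, 0, 0.0135)  len=0.7001

Chained into 2 loop(s):
  loop 1: 14 segments, perimeter = 14.1934
  loop 2: 14 segments, perimeter = 10.1442
Total perimeter = 24.338


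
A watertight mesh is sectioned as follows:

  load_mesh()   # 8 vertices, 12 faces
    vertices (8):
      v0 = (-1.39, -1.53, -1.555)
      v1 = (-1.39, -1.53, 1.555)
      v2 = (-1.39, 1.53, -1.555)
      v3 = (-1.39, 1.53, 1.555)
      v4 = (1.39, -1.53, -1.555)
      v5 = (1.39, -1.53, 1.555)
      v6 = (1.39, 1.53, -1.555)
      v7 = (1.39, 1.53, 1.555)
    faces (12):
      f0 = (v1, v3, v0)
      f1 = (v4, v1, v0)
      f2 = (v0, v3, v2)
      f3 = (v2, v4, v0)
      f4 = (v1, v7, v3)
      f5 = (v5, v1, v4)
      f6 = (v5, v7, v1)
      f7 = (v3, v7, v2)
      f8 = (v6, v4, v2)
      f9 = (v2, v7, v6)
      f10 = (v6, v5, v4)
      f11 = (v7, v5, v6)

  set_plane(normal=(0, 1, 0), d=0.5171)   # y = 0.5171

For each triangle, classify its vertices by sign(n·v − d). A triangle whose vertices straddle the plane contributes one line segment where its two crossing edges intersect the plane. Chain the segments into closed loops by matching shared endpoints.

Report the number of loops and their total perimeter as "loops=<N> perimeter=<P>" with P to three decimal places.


Straddling triangles (8 of 12):
  (v1,v3,v0) [-+-] → (-1.39, 0.5171, 1.555)–(-1.39, 0.5171, 0.525549)  len=1.0295
  (v0,v3,v2) [-++] → (-1.39, 0.5171, 0.525549)–(-1.39, 0.5171, -1.555)  len=2.0805
  (v2,v4,v0) [+--] → (-0.469784, 0.5171, -1.555)–(-1.39, 0.5171, -1.555)  len=0.9202
  (v1,v7,v3) [-++] → (0.469784, 0.5171, 1.555)–(-1.39, 0.5171, 1.555)  len=1.8598
  (v5,v7,v1) [-+-] → (1.39, 0.5171, 1.555)–(0.469784, 0.5171, 1.555)  len=0.9202
  (v6,v4,v2) [+-+] → (1.39, 0.5171, -1.555)–(-0.469784, 0.5171, -1.555)  len=1.8598
  (v6,v5,v4) [+--] → (1.39, 0.5171, -0.525549)–(1.39, 0.5171, -1.555)  len=1.0295
  (v7,v5,v6) [+-+] → (1.39, 0.5171, 1.555)–(1.39, 0.5171, -0.525549)  len=2.0805

Chained into 1 loop(s):
  loop 1: 8 segments, perimeter = 11.7800
Total perimeter = 11.780

loops=1 perimeter=11.780


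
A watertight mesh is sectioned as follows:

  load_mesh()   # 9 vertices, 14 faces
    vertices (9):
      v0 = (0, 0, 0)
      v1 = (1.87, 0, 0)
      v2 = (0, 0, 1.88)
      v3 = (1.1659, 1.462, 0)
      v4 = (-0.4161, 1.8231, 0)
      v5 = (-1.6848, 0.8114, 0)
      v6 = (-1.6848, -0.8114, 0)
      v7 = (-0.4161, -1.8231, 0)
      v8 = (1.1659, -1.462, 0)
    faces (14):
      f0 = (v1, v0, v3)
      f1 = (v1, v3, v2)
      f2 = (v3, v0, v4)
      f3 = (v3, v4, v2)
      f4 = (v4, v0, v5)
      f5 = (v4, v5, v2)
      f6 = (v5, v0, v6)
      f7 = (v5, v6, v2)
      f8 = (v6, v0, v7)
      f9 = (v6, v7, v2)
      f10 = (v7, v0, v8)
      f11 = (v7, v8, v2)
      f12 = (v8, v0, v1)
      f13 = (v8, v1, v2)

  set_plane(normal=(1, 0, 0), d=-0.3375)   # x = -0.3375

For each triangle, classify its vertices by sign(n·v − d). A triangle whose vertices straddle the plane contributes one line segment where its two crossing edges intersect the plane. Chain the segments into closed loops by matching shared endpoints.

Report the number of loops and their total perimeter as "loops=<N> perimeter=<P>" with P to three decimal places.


Straddling triangles (10 of 14):
  (v3,v0,v4) [++-] → (-0.3375, 1.47872, 0)–(-0.3375, 1.80516, 0)  len=0.3264
  (v3,v4,v2) [+-+] → (-0.3375, 1.80516, 0)–(-0.3375, 1.47872, 0.355126)  len=0.4824
  (v4,v0,v5) [-+-] → (-0.3375, 1.47872, 0)–(-0.3375, 0.16254, 0)  len=1.3162
  (v4,v5,v2) [--+] → (-0.3375, 0.16254, 1.5034)–(-0.3375, 1.47872, 0.355126)  len=1.7467
  (v5,v0,v6) [-+-] → (-0.3375, 0.16254, 0)–(-0.3375, -0.16254, 0)  len=0.3251
  (v5,v6,v2) [--+] → (-0.3375, -0.16254, 1.5034)–(-0.3375, 0.16254, 1.5034)  len=0.3251
  (v6,v0,v7) [-+-] → (-0.3375, -0.16254, 0)–(-0.3375, -1.47872, 0)  len=1.3162
  (v6,v7,v2) [--+] → (-0.3375, -1.47872, 0.355126)–(-0.3375, -0.16254, 1.5034)  len=1.7467
  (v7,v0,v8) [-++] → (-0.3375, -1.47872, 0)–(-0.3375, -1.80516, 0)  len=0.3264
  (v7,v8,v2) [-++] → (-0.3375, -1.80516, 0)–(-0.3375, -1.47872, 0.355126)  len=0.4824

Chained into 1 loop(s):
  loop 1: 10 segments, perimeter = 8.3935
Total perimeter = 8.393

loops=1 perimeter=8.393


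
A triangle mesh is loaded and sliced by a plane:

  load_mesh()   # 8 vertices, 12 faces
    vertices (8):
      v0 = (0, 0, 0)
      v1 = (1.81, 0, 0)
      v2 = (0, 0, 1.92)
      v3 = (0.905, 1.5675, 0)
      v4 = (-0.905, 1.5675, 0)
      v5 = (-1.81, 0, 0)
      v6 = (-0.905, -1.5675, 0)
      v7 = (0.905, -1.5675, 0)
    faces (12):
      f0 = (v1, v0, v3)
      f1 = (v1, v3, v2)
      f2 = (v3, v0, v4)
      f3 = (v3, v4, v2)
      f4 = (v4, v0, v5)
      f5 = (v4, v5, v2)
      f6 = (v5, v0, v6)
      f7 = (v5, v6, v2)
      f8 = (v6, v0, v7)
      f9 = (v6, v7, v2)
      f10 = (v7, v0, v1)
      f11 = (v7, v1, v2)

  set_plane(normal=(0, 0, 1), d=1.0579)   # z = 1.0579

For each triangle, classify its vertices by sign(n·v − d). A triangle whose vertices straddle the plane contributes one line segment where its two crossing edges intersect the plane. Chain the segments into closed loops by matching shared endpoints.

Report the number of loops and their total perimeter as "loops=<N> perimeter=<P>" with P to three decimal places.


Straddling triangles (6 of 12):
  (v1,v3,v2) [--+] → (0.406354, 0.703824, 1.0579)–(0.812709, 0, 1.0579)  len=0.8127
  (v3,v4,v2) [--+] → (-0.406354, 0.703824, 1.0579)–(0.406354, 0.703824, 1.0579)  len=0.8127
  (v4,v5,v2) [--+] → (-0.812709, 0, 1.0579)–(-0.406354, 0.703824, 1.0579)  len=0.8127
  (v5,v6,v2) [--+] → (-0.406354, -0.703824, 1.0579)–(-0.812709, 0, 1.0579)  len=0.8127
  (v6,v7,v2) [--+] → (0.406354, -0.703824, 1.0579)–(-0.406354, -0.703824, 1.0579)  len=0.8127
  (v7,v1,v2) [--+] → (0.812709, 0, 1.0579)–(0.406354, -0.703824, 1.0579)  len=0.8127

Chained into 1 loop(s):
  loop 1: 6 segments, perimeter = 4.8762
Total perimeter = 4.876

loops=1 perimeter=4.876


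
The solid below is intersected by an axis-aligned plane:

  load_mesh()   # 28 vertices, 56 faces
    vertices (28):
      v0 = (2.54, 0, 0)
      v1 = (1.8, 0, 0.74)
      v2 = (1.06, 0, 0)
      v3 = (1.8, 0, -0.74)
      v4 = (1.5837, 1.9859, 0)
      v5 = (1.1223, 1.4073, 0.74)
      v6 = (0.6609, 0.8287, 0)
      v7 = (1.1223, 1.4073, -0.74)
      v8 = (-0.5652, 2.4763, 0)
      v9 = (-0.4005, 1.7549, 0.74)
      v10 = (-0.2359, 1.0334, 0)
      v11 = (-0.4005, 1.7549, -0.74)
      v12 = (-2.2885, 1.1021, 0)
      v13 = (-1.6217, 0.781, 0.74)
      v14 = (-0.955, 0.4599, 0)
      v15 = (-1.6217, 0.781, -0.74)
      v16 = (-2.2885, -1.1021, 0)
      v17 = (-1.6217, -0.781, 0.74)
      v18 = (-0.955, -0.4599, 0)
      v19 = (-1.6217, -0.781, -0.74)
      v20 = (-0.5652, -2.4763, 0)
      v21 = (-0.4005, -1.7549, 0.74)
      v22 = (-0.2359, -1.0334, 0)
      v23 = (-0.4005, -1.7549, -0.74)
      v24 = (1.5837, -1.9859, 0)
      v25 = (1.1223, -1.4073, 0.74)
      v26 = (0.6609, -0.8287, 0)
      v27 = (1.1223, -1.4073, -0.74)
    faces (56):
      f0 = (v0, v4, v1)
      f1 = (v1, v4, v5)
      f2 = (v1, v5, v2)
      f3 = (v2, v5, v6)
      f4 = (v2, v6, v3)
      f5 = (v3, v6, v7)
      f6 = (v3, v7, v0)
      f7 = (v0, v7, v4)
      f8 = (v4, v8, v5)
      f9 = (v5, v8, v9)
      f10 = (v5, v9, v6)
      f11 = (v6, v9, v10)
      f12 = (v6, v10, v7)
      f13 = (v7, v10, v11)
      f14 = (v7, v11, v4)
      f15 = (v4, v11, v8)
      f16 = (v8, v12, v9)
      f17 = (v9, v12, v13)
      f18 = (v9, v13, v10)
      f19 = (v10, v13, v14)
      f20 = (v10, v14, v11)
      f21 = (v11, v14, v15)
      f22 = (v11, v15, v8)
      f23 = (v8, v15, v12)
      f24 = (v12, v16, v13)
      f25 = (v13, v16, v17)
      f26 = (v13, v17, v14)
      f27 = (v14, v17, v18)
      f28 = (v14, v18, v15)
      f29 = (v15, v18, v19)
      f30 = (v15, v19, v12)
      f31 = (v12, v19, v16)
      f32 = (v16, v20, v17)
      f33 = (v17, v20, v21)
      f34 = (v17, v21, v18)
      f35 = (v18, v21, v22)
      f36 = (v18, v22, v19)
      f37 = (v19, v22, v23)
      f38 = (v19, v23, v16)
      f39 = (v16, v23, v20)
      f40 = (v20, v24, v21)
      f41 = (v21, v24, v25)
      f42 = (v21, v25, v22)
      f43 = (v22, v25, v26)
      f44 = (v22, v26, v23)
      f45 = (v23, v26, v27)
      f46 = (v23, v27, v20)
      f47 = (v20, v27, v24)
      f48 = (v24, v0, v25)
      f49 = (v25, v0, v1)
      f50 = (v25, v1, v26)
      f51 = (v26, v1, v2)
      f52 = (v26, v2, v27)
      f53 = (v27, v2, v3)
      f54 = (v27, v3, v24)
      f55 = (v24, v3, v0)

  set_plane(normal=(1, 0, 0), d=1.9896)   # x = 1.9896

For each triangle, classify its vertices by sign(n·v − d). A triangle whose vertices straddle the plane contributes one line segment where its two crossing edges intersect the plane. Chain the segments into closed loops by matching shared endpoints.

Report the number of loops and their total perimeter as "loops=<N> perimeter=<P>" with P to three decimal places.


Straddling triangles (6 of 56):
  (v0,v4,v1) [+--] → (1.9896, 1.14299, 0)–(1.9896, 0, 0.5504)  len=1.2686
  (v3,v7,v0) [--+] → (1.9896, 0.546362, -0.287294)–(1.9896, 0, -0.5504)  len=0.6064
  (v0,v7,v4) [+--] → (1.9896, 0.546362, -0.287294)–(1.9896, 1.14299, 0)  len=0.6622
  (v24,v0,v25) [-+-] → (1.9896, -1.14299, 0)–(1.9896, -0.546362, 0.287294)  len=0.6622
  (v25,v0,v1) [-+-] → (1.9896, -0.546362, 0.287294)–(1.9896, 0, 0.5504)  len=0.6064
  (v24,v3,v0) [--+] → (1.9896, 0, -0.5504)–(1.9896, -1.14299, 0)  len=1.2686

Chained into 1 loop(s):
  loop 1: 6 segments, perimeter = 5.0744
Total perimeter = 5.074

loops=1 perimeter=5.074


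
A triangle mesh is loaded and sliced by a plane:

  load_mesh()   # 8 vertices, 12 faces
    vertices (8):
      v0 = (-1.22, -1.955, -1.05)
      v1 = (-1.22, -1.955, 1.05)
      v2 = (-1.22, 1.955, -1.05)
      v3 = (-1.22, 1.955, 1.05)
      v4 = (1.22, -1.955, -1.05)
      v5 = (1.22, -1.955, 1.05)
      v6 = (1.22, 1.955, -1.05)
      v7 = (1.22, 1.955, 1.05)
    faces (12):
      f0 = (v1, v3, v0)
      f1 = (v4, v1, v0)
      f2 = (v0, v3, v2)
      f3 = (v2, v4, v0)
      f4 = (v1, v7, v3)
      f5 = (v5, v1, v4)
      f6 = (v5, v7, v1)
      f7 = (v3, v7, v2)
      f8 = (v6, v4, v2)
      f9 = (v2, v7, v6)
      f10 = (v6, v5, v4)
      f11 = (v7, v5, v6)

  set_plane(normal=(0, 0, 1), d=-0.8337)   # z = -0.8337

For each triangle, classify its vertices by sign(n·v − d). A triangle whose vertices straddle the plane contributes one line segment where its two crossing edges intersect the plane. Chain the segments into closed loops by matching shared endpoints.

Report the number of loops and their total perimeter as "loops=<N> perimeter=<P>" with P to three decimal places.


loops=1 perimeter=12.700

Straddling triangles (8 of 12):
  (v1,v3,v0) [++-] → (-1.22, -1.55227, -0.8337)–(-1.22, -1.955, -0.8337)  len=0.4027
  (v4,v1,v0) [-+-] → (0.96868, -1.955, -0.8337)–(-1.22, -1.955, -0.8337)  len=2.1887
  (v0,v3,v2) [-+-] → (-1.22, -1.55227, -0.8337)–(-1.22, 1.955, -0.8337)  len=3.5073
  (v5,v1,v4) [++-] → (0.96868, -1.955, -0.8337)–(1.22, -1.955, -0.8337)  len=0.2513
  (v3,v7,v2) [++-] → (-0.96868, 1.955, -0.8337)–(-1.22, 1.955, -0.8337)  len=0.2513
  (v2,v7,v6) [-+-] → (-0.96868, 1.955, -0.8337)–(1.22, 1.955, -0.8337)  len=2.1887
  (v6,v5,v4) [-+-] → (1.22, 1.55227, -0.8337)–(1.22, -1.955, -0.8337)  len=3.5073
  (v7,v5,v6) [++-] → (1.22, 1.55227, -0.8337)–(1.22, 1.955, -0.8337)  len=0.4027

Chained into 1 loop(s):
  loop 1: 8 segments, perimeter = 12.7000
Total perimeter = 12.700


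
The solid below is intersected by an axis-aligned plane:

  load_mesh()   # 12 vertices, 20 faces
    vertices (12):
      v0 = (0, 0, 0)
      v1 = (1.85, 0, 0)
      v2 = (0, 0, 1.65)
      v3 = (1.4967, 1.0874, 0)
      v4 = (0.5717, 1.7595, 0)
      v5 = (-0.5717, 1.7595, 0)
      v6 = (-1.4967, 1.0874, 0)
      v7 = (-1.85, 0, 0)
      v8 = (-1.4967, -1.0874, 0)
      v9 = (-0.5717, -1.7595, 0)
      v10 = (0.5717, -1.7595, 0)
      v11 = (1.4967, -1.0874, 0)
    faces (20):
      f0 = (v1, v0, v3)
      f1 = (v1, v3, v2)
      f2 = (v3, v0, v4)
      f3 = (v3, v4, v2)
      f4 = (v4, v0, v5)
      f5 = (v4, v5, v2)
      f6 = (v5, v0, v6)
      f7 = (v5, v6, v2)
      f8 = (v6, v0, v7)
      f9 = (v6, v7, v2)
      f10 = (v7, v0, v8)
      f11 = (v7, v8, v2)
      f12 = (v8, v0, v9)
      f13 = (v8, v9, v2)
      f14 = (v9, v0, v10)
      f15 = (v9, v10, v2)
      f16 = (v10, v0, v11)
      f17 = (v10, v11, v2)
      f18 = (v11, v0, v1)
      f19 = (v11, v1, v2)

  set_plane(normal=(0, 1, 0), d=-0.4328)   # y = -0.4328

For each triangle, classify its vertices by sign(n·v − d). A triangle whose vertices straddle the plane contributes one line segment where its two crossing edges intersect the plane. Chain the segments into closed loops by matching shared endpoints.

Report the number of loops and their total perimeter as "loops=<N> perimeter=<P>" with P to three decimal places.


loops=1 perimeter=7.724

Straddling triangles (10 of 20):
  (v7,v0,v8) [++-] → (-0.595707, -0.4328, 0)–(-1.70938, -0.4328, 0)  len=1.1137
  (v7,v8,v2) [+-+] → (-1.70938, -0.4328, 0)–(-0.595707, -0.4328, 0.993278)  len=1.4923
  (v8,v0,v9) [-+-] → (-0.595707, -0.4328, 0)–(-0.140626, -0.4328, 0)  len=0.4551
  (v8,v9,v2) [--+] → (-0.140626, -0.4328, 1.24413)–(-0.595707, -0.4328, 0.993278)  len=0.5196
  (v9,v0,v10) [-+-] → (-0.140626, -0.4328, 0)–(0.140626, -0.4328, 0)  len=0.2813
  (v9,v10,v2) [--+] → (0.140626, -0.4328, 1.24413)–(-0.140626, -0.4328, 1.24413)  len=0.2813
  (v10,v0,v11) [-+-] → (0.140626, -0.4328, 0)–(0.595707, -0.4328, 0)  len=0.4551
  (v10,v11,v2) [--+] → (0.595707, -0.4328, 0.993278)–(0.140626, -0.4328, 1.24413)  len=0.5196
  (v11,v0,v1) [-++] → (0.595707, -0.4328, 0)–(1.70938, -0.4328, 0)  len=1.1137
  (v11,v1,v2) [-++] → (1.70938, -0.4328, 0)–(0.595707, -0.4328, 0.993278)  len=1.4923

Chained into 1 loop(s):
  loop 1: 10 segments, perimeter = 7.7238
Total perimeter = 7.724


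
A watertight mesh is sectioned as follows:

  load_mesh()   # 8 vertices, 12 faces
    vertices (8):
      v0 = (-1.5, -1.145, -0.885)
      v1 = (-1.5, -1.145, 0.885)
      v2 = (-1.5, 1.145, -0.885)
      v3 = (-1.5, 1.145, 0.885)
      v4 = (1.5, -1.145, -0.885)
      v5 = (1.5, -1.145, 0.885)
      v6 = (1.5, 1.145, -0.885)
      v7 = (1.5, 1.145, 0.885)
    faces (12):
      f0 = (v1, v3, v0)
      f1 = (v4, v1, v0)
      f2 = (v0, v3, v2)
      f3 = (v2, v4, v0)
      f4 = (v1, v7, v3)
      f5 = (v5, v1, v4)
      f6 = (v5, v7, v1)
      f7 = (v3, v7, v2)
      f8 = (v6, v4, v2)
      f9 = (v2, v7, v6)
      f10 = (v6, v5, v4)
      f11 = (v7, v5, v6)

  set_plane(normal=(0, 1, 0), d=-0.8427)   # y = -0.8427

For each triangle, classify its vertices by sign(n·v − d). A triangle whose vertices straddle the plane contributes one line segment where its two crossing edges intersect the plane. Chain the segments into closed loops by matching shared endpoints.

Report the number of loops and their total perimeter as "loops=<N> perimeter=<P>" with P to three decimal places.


loops=1 perimeter=9.540

Straddling triangles (8 of 12):
  (v1,v3,v0) [-+-] → (-1.5, -0.8427, 0.885)–(-1.5, -0.8427, -0.651345)  len=1.5363
  (v0,v3,v2) [-++] → (-1.5, -0.8427, -0.651345)–(-1.5, -0.8427, -0.885)  len=0.2337
  (v2,v4,v0) [+--] → (1.10397, -0.8427, -0.885)–(-1.5, -0.8427, -0.885)  len=2.6040
  (v1,v7,v3) [-++] → (-1.10397, -0.8427, 0.885)–(-1.5, -0.8427, 0.885)  len=0.3960
  (v5,v7,v1) [-+-] → (1.5, -0.8427, 0.885)–(-1.10397, -0.8427, 0.885)  len=2.6040
  (v6,v4,v2) [+-+] → (1.5, -0.8427, -0.885)–(1.10397, -0.8427, -0.885)  len=0.3960
  (v6,v5,v4) [+--] → (1.5, -0.8427, 0.651345)–(1.5, -0.8427, -0.885)  len=1.5363
  (v7,v5,v6) [+-+] → (1.5, -0.8427, 0.885)–(1.5, -0.8427, 0.651345)  len=0.2337

Chained into 1 loop(s):
  loop 1: 8 segments, perimeter = 9.5400
Total perimeter = 9.540


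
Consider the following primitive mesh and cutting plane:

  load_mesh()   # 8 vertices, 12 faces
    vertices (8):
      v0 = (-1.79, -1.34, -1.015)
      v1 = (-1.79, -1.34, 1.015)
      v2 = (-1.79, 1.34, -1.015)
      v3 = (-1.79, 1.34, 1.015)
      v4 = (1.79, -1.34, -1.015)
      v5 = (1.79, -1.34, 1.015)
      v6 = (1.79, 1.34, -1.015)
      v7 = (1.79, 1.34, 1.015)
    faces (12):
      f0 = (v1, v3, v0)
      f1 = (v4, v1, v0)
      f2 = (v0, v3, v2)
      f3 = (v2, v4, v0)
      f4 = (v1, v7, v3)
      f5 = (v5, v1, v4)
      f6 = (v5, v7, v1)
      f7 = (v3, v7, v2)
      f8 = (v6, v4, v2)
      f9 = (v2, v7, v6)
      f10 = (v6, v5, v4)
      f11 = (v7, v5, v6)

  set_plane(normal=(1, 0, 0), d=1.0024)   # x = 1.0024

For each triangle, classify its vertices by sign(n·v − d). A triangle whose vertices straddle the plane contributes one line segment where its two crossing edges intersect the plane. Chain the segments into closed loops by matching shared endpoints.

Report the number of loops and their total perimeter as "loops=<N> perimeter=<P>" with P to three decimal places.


loops=1 perimeter=9.420

Straddling triangles (8 of 12):
  (v4,v1,v0) [+--] → (1.0024, -1.34, -0.5684)–(1.0024, -1.34, -1.015)  len=0.4466
  (v2,v4,v0) [-+-] → (1.0024, -0.7504, -1.015)–(1.0024, -1.34, -1.015)  len=0.5896
  (v1,v7,v3) [-+-] → (1.0024, 0.7504, 1.015)–(1.0024, 1.34, 1.015)  len=0.5896
  (v5,v1,v4) [+-+] → (1.0024, -1.34, 1.015)–(1.0024, -1.34, -0.5684)  len=1.5834
  (v5,v7,v1) [++-] → (1.0024, 0.7504, 1.015)–(1.0024, -1.34, 1.015)  len=2.0904
  (v3,v7,v2) [-+-] → (1.0024, 1.34, 1.015)–(1.0024, 1.34, 0.5684)  len=0.4466
  (v6,v4,v2) [++-] → (1.0024, -0.7504, -1.015)–(1.0024, 1.34, -1.015)  len=2.0904
  (v2,v7,v6) [-++] → (1.0024, 1.34, 0.5684)–(1.0024, 1.34, -1.015)  len=1.5834

Chained into 1 loop(s):
  loop 1: 8 segments, perimeter = 9.4200
Total perimeter = 9.420


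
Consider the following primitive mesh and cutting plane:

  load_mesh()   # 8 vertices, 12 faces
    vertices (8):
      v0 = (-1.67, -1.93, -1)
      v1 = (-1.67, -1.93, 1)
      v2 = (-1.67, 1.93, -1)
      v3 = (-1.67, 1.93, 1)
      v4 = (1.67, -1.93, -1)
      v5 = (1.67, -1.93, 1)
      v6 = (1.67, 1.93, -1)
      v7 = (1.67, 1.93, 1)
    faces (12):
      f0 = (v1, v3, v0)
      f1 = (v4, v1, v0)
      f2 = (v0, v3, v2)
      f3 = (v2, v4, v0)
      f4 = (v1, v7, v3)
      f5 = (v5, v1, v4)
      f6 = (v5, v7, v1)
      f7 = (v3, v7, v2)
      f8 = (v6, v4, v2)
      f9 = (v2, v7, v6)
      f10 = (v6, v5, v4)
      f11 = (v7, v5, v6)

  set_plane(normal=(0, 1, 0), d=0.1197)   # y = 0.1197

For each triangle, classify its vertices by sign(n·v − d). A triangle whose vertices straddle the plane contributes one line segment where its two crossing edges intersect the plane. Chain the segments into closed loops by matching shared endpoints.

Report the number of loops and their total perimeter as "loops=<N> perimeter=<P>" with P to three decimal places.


Straddling triangles (8 of 12):
  (v1,v3,v0) [-+-] → (-1.67, 0.1197, 1)–(-1.67, 0.1197, 0.0620207)  len=0.9380
  (v0,v3,v2) [-++] → (-1.67, 0.1197, 0.0620207)–(-1.67, 0.1197, -1)  len=1.0620
  (v2,v4,v0) [+--] → (-0.103575, 0.1197, -1)–(-1.67, 0.1197, -1)  len=1.5664
  (v1,v7,v3) [-++] → (0.103575, 0.1197, 1)–(-1.67, 0.1197, 1)  len=1.7736
  (v5,v7,v1) [-+-] → (1.67, 0.1197, 1)–(0.103575, 0.1197, 1)  len=1.5664
  (v6,v4,v2) [+-+] → (1.67, 0.1197, -1)–(-0.103575, 0.1197, -1)  len=1.7736
  (v6,v5,v4) [+--] → (1.67, 0.1197, -0.0620207)–(1.67, 0.1197, -1)  len=0.9380
  (v7,v5,v6) [+-+] → (1.67, 0.1197, 1)–(1.67, 0.1197, -0.0620207)  len=1.0620

Chained into 1 loop(s):
  loop 1: 8 segments, perimeter = 10.6800
Total perimeter = 10.680

loops=1 perimeter=10.680


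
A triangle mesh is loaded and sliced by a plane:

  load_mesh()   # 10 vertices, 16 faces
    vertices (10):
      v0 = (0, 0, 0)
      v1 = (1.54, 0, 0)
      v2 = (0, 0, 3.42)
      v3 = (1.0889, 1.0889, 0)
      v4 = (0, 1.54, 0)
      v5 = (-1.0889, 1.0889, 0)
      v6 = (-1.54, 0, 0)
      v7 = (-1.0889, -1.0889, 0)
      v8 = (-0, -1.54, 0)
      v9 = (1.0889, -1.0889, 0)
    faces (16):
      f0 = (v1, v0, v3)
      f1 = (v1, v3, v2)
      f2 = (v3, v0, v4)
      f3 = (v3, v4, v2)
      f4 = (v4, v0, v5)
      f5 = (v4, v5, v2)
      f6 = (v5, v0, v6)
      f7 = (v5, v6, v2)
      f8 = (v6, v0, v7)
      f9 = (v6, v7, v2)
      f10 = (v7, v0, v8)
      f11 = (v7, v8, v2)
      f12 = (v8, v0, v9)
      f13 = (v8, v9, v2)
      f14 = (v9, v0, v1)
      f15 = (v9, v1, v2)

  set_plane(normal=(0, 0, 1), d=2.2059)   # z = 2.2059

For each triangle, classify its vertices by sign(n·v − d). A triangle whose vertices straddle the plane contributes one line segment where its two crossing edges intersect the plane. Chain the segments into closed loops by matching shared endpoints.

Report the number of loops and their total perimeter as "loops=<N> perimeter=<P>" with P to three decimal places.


loops=1 perimeter=3.347

Straddling triangles (8 of 16):
  (v1,v3,v2) [--+] → (0.386559, 0.386559, 2.2059)–(0.5467, 0, 2.2059)  len=0.4184
  (v3,v4,v2) [--+] → (0, 0.5467, 2.2059)–(0.386559, 0.386559, 2.2059)  len=0.4184
  (v4,v5,v2) [--+] → (-0.386559, 0.386559, 2.2059)–(0, 0.5467, 2.2059)  len=0.4184
  (v5,v6,v2) [--+] → (-0.5467, 0, 2.2059)–(-0.386559, 0.386559, 2.2059)  len=0.4184
  (v6,v7,v2) [--+] → (-0.386559, -0.386559, 2.2059)–(-0.5467, 0, 2.2059)  len=0.4184
  (v7,v8,v2) [--+] → (0, -0.5467, 2.2059)–(-0.386559, -0.386559, 2.2059)  len=0.4184
  (v8,v9,v2) [--+] → (0.386559, -0.386559, 2.2059)–(0, -0.5467, 2.2059)  len=0.4184
  (v9,v1,v2) [--+] → (0.5467, 0, 2.2059)–(0.386559, -0.386559, 2.2059)  len=0.4184

Chained into 1 loop(s):
  loop 1: 8 segments, perimeter = 3.3473
Total perimeter = 3.347


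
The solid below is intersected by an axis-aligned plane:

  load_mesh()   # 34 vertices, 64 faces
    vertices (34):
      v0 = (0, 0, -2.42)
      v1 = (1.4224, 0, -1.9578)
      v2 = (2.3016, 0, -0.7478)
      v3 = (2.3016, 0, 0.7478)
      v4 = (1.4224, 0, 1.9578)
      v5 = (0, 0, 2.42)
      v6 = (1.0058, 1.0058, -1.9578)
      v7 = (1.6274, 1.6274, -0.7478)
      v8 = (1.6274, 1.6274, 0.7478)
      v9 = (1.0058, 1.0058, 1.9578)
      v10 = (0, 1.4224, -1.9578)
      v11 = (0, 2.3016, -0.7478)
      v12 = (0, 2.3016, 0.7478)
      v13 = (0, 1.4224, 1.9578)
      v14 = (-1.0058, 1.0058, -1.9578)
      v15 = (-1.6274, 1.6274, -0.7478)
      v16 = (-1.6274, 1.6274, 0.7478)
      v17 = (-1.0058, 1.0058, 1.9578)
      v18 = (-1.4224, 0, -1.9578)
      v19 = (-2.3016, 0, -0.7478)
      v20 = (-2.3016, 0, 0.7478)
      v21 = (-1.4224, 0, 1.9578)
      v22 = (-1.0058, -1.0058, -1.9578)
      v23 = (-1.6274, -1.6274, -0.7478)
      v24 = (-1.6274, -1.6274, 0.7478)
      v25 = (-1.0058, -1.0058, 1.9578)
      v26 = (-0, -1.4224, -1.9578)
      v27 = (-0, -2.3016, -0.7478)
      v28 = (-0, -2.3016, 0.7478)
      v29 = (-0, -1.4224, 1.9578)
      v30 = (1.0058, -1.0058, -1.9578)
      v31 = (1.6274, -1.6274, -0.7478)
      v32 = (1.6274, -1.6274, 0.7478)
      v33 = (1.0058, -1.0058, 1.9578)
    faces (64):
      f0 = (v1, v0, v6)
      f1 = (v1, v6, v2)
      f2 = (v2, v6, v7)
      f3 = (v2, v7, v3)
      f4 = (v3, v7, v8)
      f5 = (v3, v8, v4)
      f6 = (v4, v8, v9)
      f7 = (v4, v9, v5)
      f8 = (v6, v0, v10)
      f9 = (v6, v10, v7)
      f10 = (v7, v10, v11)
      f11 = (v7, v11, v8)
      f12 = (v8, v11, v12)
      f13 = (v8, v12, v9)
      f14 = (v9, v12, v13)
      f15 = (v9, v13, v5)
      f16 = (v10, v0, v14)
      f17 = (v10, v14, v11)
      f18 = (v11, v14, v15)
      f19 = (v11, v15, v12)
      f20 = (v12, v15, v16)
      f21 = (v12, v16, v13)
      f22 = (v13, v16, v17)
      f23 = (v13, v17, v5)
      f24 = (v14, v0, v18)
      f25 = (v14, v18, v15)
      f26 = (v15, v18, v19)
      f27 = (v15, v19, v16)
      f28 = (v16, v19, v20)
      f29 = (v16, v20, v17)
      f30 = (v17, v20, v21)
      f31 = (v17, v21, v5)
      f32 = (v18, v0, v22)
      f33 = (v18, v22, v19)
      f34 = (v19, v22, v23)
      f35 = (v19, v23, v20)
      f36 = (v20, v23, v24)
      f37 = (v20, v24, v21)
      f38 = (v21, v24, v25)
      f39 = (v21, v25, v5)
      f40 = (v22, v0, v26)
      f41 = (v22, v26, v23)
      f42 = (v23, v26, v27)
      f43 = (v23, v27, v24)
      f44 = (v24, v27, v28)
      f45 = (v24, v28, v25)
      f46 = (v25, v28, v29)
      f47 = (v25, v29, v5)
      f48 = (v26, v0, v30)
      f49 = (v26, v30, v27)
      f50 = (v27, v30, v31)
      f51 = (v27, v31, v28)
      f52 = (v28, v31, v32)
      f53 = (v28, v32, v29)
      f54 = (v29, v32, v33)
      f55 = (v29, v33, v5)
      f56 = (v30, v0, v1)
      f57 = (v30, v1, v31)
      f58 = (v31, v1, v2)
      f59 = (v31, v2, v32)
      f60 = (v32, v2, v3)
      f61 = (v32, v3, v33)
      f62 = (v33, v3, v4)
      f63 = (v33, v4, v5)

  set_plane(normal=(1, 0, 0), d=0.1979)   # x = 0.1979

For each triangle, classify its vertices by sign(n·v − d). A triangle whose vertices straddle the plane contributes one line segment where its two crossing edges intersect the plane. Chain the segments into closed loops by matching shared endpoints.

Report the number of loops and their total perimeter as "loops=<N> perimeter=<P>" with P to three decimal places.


Straddling triangles (20 of 64):
  (v1,v0,v6) [+-+] → (0.1979, 0, -2.35569)–(0.1979, 0.1979, -2.32906)  len=0.1997
  (v4,v9,v5) [++-] → (0.1979, 0.1979, 2.32906)–(0.1979, 0, 2.35569)  len=0.1997
  (v6,v0,v10) [+--] → (0.1979, 0.1979, -2.32906)–(0.1979, 1.34043, -1.9578)  len=1.2013
  (v6,v10,v7) [+-+] → (0.1979, 1.34043, -1.9578)–(0.1979, 1.44733, -1.81066)  len=0.1819
  (v7,v10,v11) [+--] → (0.1979, 1.44733, -1.81066)–(0.1979, 2.21961, -0.7478)  len=1.3138
  (v7,v11,v8) [+-+] → (0.1979, 2.21961, -0.7478)–(0.1979, 2.21961, -0.565928)  len=0.1819
  (v8,v11,v12) [+--] → (0.1979, 2.21961, -0.565928)–(0.1979, 2.21961, 0.7478)  len=1.3137
  (v8,v12,v9) [+-+] → (0.1979, 2.21961, 0.7478)–(0.1979, 2.04664, 0.985878)  len=0.2943
  (v9,v12,v13) [+--] → (0.1979, 2.04664, 0.985878)–(0.1979, 1.34043, 1.9578)  len=1.2014
  (v9,v13,v5) [+--] → (0.1979, 1.34043, 1.9578)–(0.1979, 0.1979, 2.32906)  len=1.2013
  (v26,v0,v30) [--+] → (0.1979, -0.1979, -2.32906)–(0.1979, -1.34043, -1.9578)  len=1.2013
  (v26,v30,v27) [-+-] → (0.1979, -1.34043, -1.9578)–(0.1979, -2.04664, -0.985878)  len=1.2014
  (v27,v30,v31) [-++] → (0.1979, -2.04664, -0.985878)–(0.1979, -2.21961, -0.7478)  len=0.2943
  (v27,v31,v28) [-+-] → (0.1979, -2.21961, -0.7478)–(0.1979, -2.21961, 0.565928)  len=1.3137
  (v28,v31,v32) [-++] → (0.1979, -2.21961, 0.565928)–(0.1979, -2.21961, 0.7478)  len=0.1819
  (v28,v32,v29) [-+-] → (0.1979, -2.21961, 0.7478)–(0.1979, -1.44733, 1.81066)  len=1.3138
  (v29,v32,v33) [-++] → (0.1979, -1.44733, 1.81066)–(0.1979, -1.34043, 1.9578)  len=0.1819
  (v29,v33,v5) [-+-] → (0.1979, -1.34043, 1.9578)–(0.1979, -0.1979, 2.32906)  len=1.2013
  (v30,v0,v1) [+-+] → (0.1979, -0.1979, -2.32906)–(0.1979, 0, -2.35569)  len=0.1997
  (v33,v4,v5) [++-] → (0.1979, 0, 2.35569)–(0.1979, -0.1979, 2.32906)  len=0.1997

Chained into 1 loop(s):
  loop 1: 20 segments, perimeter = 14.5780
Total perimeter = 14.578

loops=1 perimeter=14.578


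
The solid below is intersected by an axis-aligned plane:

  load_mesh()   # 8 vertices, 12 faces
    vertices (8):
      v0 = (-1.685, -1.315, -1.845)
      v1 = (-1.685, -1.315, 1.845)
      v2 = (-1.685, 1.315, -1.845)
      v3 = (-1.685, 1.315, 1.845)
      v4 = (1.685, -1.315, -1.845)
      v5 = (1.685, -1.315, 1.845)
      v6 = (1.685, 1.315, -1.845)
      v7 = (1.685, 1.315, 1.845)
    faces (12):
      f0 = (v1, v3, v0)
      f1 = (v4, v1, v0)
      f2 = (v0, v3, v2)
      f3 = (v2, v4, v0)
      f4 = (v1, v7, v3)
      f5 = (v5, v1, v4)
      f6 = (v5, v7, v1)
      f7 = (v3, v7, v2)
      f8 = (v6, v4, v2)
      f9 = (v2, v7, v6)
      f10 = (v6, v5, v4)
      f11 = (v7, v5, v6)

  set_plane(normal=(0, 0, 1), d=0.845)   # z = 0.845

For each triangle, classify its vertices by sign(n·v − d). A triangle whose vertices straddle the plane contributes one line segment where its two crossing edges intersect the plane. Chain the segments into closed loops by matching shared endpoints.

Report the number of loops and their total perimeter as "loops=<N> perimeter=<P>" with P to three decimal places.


Straddling triangles (8 of 12):
  (v1,v3,v0) [++-] → (-1.685, 0.602263, 0.845)–(-1.685, -1.315, 0.845)  len=1.9173
  (v4,v1,v0) [-+-] → (-0.771721, -1.315, 0.845)–(-1.685, -1.315, 0.845)  len=0.9133
  (v0,v3,v2) [-+-] → (-1.685, 0.602263, 0.845)–(-1.685, 1.315, 0.845)  len=0.7127
  (v5,v1,v4) [++-] → (-0.771721, -1.315, 0.845)–(1.685, -1.315, 0.845)  len=2.4567
  (v3,v7,v2) [++-] → (0.771721, 1.315, 0.845)–(-1.685, 1.315, 0.845)  len=2.4567
  (v2,v7,v6) [-+-] → (0.771721, 1.315, 0.845)–(1.685, 1.315, 0.845)  len=0.9133
  (v6,v5,v4) [-+-] → (1.685, -0.602263, 0.845)–(1.685, -1.315, 0.845)  len=0.7127
  (v7,v5,v6) [++-] → (1.685, -0.602263, 0.845)–(1.685, 1.315, 0.845)  len=1.9173

Chained into 1 loop(s):
  loop 1: 8 segments, perimeter = 12.0000
Total perimeter = 12.000

loops=1 perimeter=12.000


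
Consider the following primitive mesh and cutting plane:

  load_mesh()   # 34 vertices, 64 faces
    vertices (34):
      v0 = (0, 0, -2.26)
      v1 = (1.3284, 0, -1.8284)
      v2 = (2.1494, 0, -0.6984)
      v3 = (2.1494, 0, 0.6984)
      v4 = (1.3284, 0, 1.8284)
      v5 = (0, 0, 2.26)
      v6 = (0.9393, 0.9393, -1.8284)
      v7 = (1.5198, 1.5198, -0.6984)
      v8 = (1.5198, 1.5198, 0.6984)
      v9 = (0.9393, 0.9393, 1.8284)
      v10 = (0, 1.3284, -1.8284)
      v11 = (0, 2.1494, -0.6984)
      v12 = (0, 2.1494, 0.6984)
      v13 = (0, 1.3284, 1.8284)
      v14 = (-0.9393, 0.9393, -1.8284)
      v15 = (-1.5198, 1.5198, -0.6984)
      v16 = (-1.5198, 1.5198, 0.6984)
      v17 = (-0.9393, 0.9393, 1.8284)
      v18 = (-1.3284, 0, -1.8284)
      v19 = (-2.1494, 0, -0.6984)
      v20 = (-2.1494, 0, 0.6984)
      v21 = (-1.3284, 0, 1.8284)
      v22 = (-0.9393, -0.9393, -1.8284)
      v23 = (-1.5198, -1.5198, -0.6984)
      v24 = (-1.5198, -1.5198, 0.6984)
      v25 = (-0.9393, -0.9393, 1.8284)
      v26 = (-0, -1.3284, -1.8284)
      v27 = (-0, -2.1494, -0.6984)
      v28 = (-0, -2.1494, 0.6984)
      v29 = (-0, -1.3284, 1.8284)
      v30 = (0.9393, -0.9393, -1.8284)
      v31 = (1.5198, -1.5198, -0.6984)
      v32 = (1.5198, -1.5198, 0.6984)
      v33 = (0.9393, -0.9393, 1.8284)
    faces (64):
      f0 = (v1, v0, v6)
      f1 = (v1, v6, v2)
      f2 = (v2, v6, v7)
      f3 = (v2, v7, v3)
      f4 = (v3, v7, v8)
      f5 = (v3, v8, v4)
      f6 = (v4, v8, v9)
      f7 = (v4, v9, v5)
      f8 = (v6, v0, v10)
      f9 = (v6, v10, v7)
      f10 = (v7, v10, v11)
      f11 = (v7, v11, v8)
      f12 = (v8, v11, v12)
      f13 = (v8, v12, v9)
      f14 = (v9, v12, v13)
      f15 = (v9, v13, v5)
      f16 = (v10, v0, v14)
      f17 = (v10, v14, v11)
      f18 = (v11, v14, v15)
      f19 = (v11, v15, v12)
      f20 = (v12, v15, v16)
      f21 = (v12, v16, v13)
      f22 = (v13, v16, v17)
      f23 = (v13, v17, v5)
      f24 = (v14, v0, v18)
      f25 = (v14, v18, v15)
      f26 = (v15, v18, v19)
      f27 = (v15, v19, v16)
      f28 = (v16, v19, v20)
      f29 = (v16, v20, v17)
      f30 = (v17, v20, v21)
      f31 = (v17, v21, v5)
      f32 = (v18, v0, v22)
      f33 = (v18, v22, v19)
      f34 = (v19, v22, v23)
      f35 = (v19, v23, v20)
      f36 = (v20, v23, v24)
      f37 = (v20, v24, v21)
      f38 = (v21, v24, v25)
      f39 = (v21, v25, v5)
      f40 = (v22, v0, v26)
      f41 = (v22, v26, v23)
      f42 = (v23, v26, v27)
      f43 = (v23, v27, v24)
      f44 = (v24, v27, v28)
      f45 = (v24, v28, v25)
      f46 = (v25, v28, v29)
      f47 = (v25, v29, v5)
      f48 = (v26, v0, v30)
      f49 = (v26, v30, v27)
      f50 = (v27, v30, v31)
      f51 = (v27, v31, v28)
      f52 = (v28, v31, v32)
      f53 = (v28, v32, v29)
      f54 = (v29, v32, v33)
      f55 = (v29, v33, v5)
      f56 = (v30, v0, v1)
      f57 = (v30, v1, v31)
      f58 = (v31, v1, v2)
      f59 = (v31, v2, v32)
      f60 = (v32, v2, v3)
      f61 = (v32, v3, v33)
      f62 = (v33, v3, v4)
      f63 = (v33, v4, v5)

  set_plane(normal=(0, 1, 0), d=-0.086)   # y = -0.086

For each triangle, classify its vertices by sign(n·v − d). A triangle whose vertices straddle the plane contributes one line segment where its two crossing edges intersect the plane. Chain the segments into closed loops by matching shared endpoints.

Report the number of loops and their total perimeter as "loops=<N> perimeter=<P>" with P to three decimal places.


loops=1 perimeter=13.803

Straddling triangles (20 of 64):
  (v18,v0,v22) [++-] → (-0.086, -0.086, -2.22048)–(-1.29277, -0.086, -1.8284)  len=1.2689
  (v18,v22,v19) [+-+] → (-1.29277, -0.086, -1.8284)–(-2.03861, -0.086, -0.80186)  len=1.2689
  (v19,v22,v23) [+--] → (-2.03861, -0.086, -0.80186)–(-2.11377, -0.086, -0.6984)  len=0.1279
  (v19,v23,v20) [+-+] → (-2.11377, -0.086, -0.6984)–(-2.11377, -0.086, 0.61936)  len=1.3178
  (v20,v23,v24) [+--] → (-2.11377, -0.086, 0.61936)–(-2.11377, -0.086, 0.6984)  len=0.0790
  (v20,v24,v21) [+-+] → (-2.11377, -0.086, 0.6984)–(-1.33923, -0.086, 1.76446)  len=1.3177
  (v21,v24,v25) [+--] → (-1.33923, -0.086, 1.76446)–(-1.29277, -0.086, 1.8284)  len=0.0790
  (v21,v25,v5) [+-+] → (-1.29277, -0.086, 1.8284)–(-0.086, -0.086, 2.22048)  len=1.2689
  (v22,v0,v26) [-+-] → (-0.086, -0.086, -2.22048)–(0, -0.086, -2.23206)  len=0.0868
  (v25,v29,v5) [--+] → (0, -0.086, 2.23206)–(-0.086, -0.086, 2.22048)  len=0.0868
  (v26,v0,v30) [-+-] → (0, -0.086, -2.23206)–(0.086, -0.086, -2.22048)  len=0.0868
  (v29,v33,v5) [--+] → (0.086, -0.086, 2.22048)–(0, -0.086, 2.23206)  len=0.0868
  (v30,v0,v1) [-++] → (0.086, -0.086, -2.22048)–(1.29277, -0.086, -1.8284)  len=1.2689
  (v30,v1,v31) [-+-] → (1.29277, -0.086, -1.8284)–(1.33923, -0.086, -1.76446)  len=0.0790
  (v31,v1,v2) [-++] → (1.33923, -0.086, -1.76446)–(2.11377, -0.086, -0.6984)  len=1.3177
  (v31,v2,v32) [-+-] → (2.11377, -0.086, -0.6984)–(2.11377, -0.086, -0.61936)  len=0.0790
  (v32,v2,v3) [-++] → (2.11377, -0.086, -0.61936)–(2.11377, -0.086, 0.6984)  len=1.3178
  (v32,v3,v33) [-+-] → (2.11377, -0.086, 0.6984)–(2.03861, -0.086, 0.80186)  len=0.1279
  (v33,v3,v4) [-++] → (2.03861, -0.086, 0.80186)–(1.29277, -0.086, 1.8284)  len=1.2689
  (v33,v4,v5) [-++] → (1.29277, -0.086, 1.8284)–(0.086, -0.086, 2.22048)  len=1.2689

Chained into 1 loop(s):
  loop 1: 20 segments, perimeter = 13.8032
Total perimeter = 13.803
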